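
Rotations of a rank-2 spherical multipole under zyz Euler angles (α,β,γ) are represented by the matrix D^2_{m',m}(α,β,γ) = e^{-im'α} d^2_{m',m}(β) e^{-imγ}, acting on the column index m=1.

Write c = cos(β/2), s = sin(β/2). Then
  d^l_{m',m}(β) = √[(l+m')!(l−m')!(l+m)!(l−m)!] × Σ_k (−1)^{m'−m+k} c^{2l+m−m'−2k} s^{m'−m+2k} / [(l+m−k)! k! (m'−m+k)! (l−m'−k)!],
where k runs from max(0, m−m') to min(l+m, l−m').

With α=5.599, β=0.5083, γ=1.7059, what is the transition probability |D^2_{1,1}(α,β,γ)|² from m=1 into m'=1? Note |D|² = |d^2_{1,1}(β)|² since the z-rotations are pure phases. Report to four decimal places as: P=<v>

P=0.4899

Split into d^2_{1,1}(β=0.5083) × two z-phases.
With c≡cos(β/2)=0.967877 and s≡sin(β/2)=0.251423, N=[6·1·6·1]^{1/2}=6.000000
k∈{0,1} keeps every argument non-negative
  k=0: (−1)^0·6.0000/(6)·0.9679^4·0.2514^0 = +0.877569
  k=1: (−1)^1·6.0000/(2)·0.9679^2·0.2514^2 = -0.177652
d^2_{1,1}(0.5083) = +0.877569 -0.177652 = +0.699917
|D^2_{1,1}|² = |d^2_{1,1}(β)|² = (+0.699917)² = 0.489883 (the z-rotation phases have unit modulus)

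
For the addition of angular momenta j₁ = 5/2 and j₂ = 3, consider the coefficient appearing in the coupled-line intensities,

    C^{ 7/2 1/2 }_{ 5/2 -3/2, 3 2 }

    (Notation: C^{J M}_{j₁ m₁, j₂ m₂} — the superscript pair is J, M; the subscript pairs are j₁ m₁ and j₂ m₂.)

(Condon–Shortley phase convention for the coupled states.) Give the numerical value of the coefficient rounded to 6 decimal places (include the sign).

j₁+j₂−J=2  J+j₁−j₂=3  J−j₁+j₂=4  j₁+j₂+J+1=10
(j₁±m₁, j₂±m₂, J±M) = (1,4,5,1,4,3)
P² = 9216/35
sum k=1..2:
  [1] −1/144 = -1/144
  [2] +1/24 = 1/24
S = 5/144
C² = P²·S² = 20/63 ; C = +0.563436

+√(20/63) ≈ +0.563436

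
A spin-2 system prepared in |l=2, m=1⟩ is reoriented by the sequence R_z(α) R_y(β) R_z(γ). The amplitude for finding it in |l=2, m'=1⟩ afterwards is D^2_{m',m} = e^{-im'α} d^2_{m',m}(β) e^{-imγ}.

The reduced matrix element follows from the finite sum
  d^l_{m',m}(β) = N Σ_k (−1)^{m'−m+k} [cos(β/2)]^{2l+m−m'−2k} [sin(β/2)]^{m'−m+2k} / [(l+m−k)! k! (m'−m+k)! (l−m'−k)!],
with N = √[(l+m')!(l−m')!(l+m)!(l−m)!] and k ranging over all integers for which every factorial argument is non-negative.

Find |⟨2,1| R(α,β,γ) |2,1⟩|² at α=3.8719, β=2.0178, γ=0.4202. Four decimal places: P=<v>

P=0.2801

Split into d^2_{1,1}(β=2.0178) × two z-phases.
c=cos(2.017800/2)=0.532792, s=sin(2.017800/2)=0.846246; N=√[6·1·6·1]=6.000000
The bounds max(0,m−m')=0 and min(l+m,l−m')=1 give 2 terms
  k=0: (−1)^0·6.0000/(6)·0.5328^4·0.8462^0 = +0.080581
  k=1: (−1)^1·6.0000/(2)·0.5328^2·0.8462^2 = -0.609860
d^2_{1,1}(2.0178) = +0.080581 -0.609860 = -0.529279
|D^2_{1,1}|² = |d^2_{1,1}(β)|² = (-0.529279)² = 0.280137 (the z-rotation phases have unit modulus)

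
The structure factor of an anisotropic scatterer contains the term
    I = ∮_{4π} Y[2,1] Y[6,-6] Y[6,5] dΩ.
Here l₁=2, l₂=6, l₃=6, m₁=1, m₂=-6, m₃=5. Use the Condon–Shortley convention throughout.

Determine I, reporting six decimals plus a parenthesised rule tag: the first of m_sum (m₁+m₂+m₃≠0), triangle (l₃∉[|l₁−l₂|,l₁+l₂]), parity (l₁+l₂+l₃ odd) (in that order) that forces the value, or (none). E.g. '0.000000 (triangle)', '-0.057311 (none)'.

m-sum 0 ✓  L=14 even ✓  4≤6≤8 ✓
Π(2lᵢ+1) = 5×13×13 = 845
triangle coeff Δ(2,6,6) = 1/90090
Σ_t [0,2]: t=0:+1/69120 t=1:−1/14400 t=2:+1/69120 = -7/172800
(3j)²=14/715 [(2 6 6; 0 0 0)], sign=-1
Σ_t [0,0]: t=0:+1/7257600 = 1/7257600
(3j)²=11/455 [(2 6 6; 1 -6 5)], sign=-1
⇒ 4πI² = 2/5
I = (+1)√(2/5/(4π)) = 0.17841241
No selection rule forces the value: the integral is nonzero (none).

0.178412 (none)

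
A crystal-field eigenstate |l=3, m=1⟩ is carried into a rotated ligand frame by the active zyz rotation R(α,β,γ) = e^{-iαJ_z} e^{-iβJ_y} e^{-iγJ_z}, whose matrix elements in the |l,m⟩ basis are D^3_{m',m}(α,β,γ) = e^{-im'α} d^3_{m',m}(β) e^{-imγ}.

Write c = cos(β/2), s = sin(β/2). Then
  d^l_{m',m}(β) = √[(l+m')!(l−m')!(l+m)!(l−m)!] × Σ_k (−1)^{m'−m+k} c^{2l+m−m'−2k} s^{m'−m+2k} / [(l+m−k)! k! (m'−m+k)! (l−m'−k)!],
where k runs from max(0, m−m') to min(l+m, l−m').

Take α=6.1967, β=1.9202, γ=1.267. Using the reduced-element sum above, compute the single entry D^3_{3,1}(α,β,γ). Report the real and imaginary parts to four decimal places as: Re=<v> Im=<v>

Re=0.1501 Im=-0.2377

Split into d^3_{3,1}(β=1.9202) × two z-phases.
Half-angle: c=0.573438, s=0.819249. N=√(720·1·24·2)=185.903201
Admissible k: 0..0 (factorial args all ≥0)
  k=0: (−1)^2·185.9032/(48)·0.5734^4·0.8192^2 = +0.281076
d^3_{3,1}(1.9202) = +0.281076
Attach z-rotation phases: D = e^{-i(3)(6.1967)}·(+0.281076)·e^{-i(1)(1.2670)} = +0.150077-0.237656i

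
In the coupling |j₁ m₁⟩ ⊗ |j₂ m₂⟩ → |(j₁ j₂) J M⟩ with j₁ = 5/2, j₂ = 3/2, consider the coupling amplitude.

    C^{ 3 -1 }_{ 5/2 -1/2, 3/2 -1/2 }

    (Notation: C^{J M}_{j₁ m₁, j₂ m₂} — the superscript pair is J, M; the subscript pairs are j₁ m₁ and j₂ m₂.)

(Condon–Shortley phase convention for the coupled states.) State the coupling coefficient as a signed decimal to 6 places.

j₁+j₂−J=1  J+j₁−j₂=4  J−j₁+j₂=2  j₁+j₂+J+1=8
(j₁±m₁, j₂±m₂, J±M) = (2,3,1,2,2,4)
P² = 48/5
sum k=0..1:
  [0] +1/6 = 1/6
  [1] −1/8 = -1/8
S = 1/24
C² = P²·S² = 1/60 ; C = +0.129099

+0.129099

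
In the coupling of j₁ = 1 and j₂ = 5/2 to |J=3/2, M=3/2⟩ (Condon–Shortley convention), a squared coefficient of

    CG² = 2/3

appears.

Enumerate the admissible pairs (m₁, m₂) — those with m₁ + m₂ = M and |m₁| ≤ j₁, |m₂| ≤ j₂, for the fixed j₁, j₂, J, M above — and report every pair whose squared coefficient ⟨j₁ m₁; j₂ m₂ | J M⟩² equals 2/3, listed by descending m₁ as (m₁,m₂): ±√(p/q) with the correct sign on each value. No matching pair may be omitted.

(-1,5/2): +√(2/3)

Admissible pairs with m₁+m₂ = M = 3/2: (-1,5/2), (0,3/2), (1,1/2)
  (m₁,m₂)=(1,1/2): CG² = 1/15, CG = +√(1/15)
  (m₁,m₂)=(0,3/2): CG² = 4/15, CG = −√(4/15)
  (m₁,m₂)=(-1,5/2): CG² = 2/3, CG = +√(2/3)   ← matches the target
Pairs with CG² = 2/3: (-1,5/2): +√(2/3)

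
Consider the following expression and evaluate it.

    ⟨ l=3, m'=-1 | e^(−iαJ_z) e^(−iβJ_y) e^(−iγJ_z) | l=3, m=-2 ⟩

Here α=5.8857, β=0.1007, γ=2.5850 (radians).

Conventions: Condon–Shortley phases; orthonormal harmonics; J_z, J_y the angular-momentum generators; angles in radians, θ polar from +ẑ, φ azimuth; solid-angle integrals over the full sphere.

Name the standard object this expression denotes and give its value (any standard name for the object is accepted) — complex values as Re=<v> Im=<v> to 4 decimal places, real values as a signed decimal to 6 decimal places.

This is a Wigner D-matrix element — the rotation-matrix element ⟨l m'| R(α,β,γ) |l m⟩ in the angular-momentum basis.
Split into d^3_{-1,-2}(β=0.1007) × two z-phases.
Half-angle: c=0.998733, s=0.050329. N=√(2·24·1·120)=75.894664
k∈{0,1} keeps every argument non-negative
  k=0: (−1)^1·75.8947/(24)·0.9987^5·0.0503^1 = -0.158147
  k=1: (−1)^2·75.8947/(12)·0.9987^3·0.0503^3 = +0.000803
d^3_{-1,-2}(0.1007) = -0.158147 +0.000803 = -0.157344
D = (+0.922037-0.387101i)·(-0.157344)·(+0.441806-0.897111i) = -0.009455+0.157060i

Wigner D-matrix element, Re=-0.0095 Im=0.1571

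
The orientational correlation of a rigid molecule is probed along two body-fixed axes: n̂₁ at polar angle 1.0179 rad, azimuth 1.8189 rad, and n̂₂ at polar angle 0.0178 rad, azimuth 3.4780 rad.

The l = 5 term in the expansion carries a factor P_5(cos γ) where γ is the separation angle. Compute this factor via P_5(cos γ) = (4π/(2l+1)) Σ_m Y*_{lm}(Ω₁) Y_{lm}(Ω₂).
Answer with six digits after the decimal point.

Expand P_5 via completeness: Σ_{m} conj(Y_{5,m}) at Ω₁ times Y_{5,m} at Ω₂ —
  m=-5: Y*=(-0.195964, 0.067183)  Y=(0.000000, 0.000000)  product (-0.000000, -0.000000)
  m=-4: Y*=(0.220997, 0.338507)  Y=(0.000000, -0.000000)  product (0.000000, -0.000000)
  m=-3: Y*=(0.214074, -0.232430)  Y=(-0.000008, 0.000013)  product (0.000001, 0.000005)
  m=-2: Y*=(0.097856, 0.052978)  Y=(0.000839, -0.000669)  product (0.000118, -0.000021)
  m=-1: Y*=(0.084588, -0.333914)  Y=(-0.043002, 0.015038)  product (0.001384, 0.015631)
  m=+0: Y*=(0.029885, -0.000000)  Y=(0.933381, 0.000000)  product (0.027894, 0.000000)
  m=+1: Y*=(-0.084588, -0.333914)  Y=(0.043002, 0.015038)  product (0.001384, -0.015631)
  m=+2: Y*=(0.097856, -0.052978)  Y=(0.000839, 0.000669)  product (0.000118, 0.000021)
  m=+3: Y*=(-0.214074, -0.232430)  Y=(0.000008, 0.000013)  product (0.000001, -0.000005)
  m=+4: Y*=(0.220997, -0.338507)  Y=(0.000000, 0.000000)  product (0.000000, 0.000000)
  m=+5: Y*=(0.195964, 0.067183)  Y=(-0.000000, 0.000000)  product (-0.000000, 0.000000)
Accumulated sum (0.030900, 0.000000); after 4π/(2l+1) scaling, (0.035300, 0.000000) ⇒ P_5 = 0.035300

0.035300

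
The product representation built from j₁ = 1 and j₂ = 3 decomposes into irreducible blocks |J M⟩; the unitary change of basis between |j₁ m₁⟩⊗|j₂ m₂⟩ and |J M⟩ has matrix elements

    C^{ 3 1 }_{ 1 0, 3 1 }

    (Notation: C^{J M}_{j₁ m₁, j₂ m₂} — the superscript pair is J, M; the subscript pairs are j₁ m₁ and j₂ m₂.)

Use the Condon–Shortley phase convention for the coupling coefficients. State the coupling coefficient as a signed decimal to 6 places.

−√(1/12) = -0.288675

√[7·1!1!5!/8! · 1!1!4!2!4!2!] = √(48)
  +(−1)^0/∏(0,1,1,4,0,1)! = 1/24  (running 1/24)
  +(−1)^1/∏(1,0,0,3,1,2)! = -1/12  (running -1/24)
⟨..|..⟩ = √(48)·(-1/24) = -0.288675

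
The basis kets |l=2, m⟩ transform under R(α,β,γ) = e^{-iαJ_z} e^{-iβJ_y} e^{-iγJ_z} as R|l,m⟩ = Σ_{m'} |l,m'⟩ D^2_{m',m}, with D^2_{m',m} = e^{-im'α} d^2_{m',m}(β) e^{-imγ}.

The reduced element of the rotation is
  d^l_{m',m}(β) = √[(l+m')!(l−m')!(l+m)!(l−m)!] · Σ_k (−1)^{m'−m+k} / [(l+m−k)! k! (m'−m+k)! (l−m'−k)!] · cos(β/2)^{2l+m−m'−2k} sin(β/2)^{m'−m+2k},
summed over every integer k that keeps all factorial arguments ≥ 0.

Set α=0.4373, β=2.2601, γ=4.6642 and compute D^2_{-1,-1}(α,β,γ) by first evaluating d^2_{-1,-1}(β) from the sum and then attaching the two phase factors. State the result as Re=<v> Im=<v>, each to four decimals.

Split into d^2_{-1,-1}(β=2.2601) × two z-phases.
With c≡cos(β/2)=0.426615 and s≡sin(β/2)=0.904434, N=[1·6·1·6]^{1/2}=6.000000
k∈{0,1} keeps every argument non-negative
  k=0: (−1)^0·6.0000/(6)·0.4266^4·0.9044^0 = +0.033124
  k=1: (−1)^1·6.0000/(2)·0.4266^2·0.9044^2 = -0.446628
d^2_{-1,-1}(2.2601) = +0.033124 -0.446628 = -0.413504
D = (+0.905898+0.423495i)·(-0.413504)·(-0.048170-0.998839i) = -0.156869+0.382593i

Re=-0.1569 Im=0.3826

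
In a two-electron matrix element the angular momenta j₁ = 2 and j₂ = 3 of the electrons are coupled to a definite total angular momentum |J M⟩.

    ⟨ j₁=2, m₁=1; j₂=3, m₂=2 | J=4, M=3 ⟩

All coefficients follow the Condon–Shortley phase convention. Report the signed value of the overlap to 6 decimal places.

√[9·1!3!5!/10! · 3!1!5!1!7!1!] = √(6480)
  +(−1)^0/∏(0,1,1,5,2,0)! = 1/240  (running 1/240)
  +(−1)^1/∏(1,0,0,4,3,1)! = -1/144  (running -1/360)
⟨..|..⟩ = √(6480)·(-1/360) = -0.223607

−√(1/20) ≈ -0.223607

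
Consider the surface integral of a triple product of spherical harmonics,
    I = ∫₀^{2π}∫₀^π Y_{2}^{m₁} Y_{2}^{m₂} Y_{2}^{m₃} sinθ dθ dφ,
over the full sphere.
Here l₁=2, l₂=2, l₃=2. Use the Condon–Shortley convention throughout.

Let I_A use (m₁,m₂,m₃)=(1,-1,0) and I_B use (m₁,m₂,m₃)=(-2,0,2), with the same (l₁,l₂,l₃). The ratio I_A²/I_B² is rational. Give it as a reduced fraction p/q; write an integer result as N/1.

Same 2,2,2: normalisation and zero-m 3j drop out of the ratio.
A: Δ: 2! 2! 2! / 7! → 1/630; sum: t=0:+1/2 t=1:−1/4 = 1/4; 3j²(2 2 2; 1 -1 0) = Δ·Π!·Σ² = 1/70  (sign +1)
B: Δ: 2! 2! 2! / 7! → 1/630; sum: t=2:+1/8 = 1/8; 3j²(2 2 2; -2 0 2) = Δ·Π!·Σ² = 2/35  (sign +1)
I_A²/I_B² = (1/70)/(2/35) = 1/4

1/4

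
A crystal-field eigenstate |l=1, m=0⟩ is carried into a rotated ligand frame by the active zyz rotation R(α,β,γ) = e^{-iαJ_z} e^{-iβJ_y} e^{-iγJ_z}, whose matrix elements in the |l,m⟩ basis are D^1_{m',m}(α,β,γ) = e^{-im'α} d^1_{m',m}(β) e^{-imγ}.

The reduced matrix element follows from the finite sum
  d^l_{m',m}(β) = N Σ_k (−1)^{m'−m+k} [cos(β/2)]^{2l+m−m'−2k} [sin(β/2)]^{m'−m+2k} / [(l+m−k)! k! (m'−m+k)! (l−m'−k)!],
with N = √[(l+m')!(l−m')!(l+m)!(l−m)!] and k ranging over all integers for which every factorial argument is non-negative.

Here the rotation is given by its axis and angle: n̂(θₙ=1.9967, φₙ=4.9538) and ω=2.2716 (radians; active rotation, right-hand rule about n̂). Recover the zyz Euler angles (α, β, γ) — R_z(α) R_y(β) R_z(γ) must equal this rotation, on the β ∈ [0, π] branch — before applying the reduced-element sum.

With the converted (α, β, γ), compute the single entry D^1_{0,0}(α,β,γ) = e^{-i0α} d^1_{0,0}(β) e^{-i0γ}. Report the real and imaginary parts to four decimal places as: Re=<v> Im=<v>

Axis–angle → zyz. n̂ = (sinθₙcosφₙ, sinθₙsinφₙ, cosθₙ) = (+0.217716, -0.884258, -0.413144), ω = 2.2716.
R = I cosω + sinω [n̂]ₓ + (1−cosω) n̂n̂ᵀ gives
  R = [-0.566867, -0.000882, -0.823809; -0.632434, +0.641282, +0.434494; +0.527911, +0.767305, -0.364079]
β = atan2(√(R₁₃²+R₂₃²), R₃₃) = 1.943440; α = atan2(R₂₃, R₁₃) mod 2π = 2.656249; γ = atan2(R₃₂, −R₃₁) mod 2π = 2.173427
Split into d^1_{0,0}(β=1.9434) × two z-phases.
Half-angle: c=0.563880, s=0.825857. N=√(1·1·1·1)=1.000000
The bounds max(0,m−m')=0 and min(l+m,l−m')=1 give 2 terms
  k=0: (−1)^0·1.0000/(1)·0.5639^2·0.8259^0 = +0.317960
  k=1: (−1)^1·1.0000/(1)·0.5639^0·0.8259^2 = -0.682040
d^1_{0,0}(1.9434) = +0.317960 -0.682040 = -0.364079
D = (+1.000000+0.000000i)·(-0.364079)·(+1.000000+0.000000i) = -0.364079+0.000000i

Re=-0.3641 Im=0.0000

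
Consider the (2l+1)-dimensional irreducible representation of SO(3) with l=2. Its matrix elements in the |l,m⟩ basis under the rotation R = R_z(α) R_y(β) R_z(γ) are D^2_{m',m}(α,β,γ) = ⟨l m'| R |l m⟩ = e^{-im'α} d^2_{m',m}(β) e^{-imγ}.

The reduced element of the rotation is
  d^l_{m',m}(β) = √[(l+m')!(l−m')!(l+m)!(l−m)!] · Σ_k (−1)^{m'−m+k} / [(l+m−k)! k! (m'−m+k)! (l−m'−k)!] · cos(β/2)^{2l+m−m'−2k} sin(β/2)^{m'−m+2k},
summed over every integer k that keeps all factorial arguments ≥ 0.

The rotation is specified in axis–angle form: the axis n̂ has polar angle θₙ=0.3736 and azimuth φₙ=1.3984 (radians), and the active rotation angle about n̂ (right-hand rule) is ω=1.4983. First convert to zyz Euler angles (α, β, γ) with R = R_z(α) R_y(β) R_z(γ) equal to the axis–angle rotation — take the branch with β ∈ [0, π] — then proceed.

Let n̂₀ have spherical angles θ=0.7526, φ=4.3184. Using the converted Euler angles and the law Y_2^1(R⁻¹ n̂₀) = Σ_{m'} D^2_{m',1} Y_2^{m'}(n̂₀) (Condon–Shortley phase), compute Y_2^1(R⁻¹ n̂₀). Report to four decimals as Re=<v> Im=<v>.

Re=0.2437 Im=-0.1127

Axis–angle → zyz. n̂ = (sinθₙcosφₙ, sinθₙsinφₙ, cosθₙ) = (+0.062608, +0.359559, +0.931019), ω = 1.4983.
R = I cosω + sinω [n̂]ₓ + (1−cosω) n̂n̂ᵀ gives
  R = [+0.076069, -0.907693, +0.412682; +0.949455, +0.192351, +0.248066; -0.304548, +0.372953, +0.876446]
β = atan2(√(R₁₃²+R₂₃²), R₃₃) = 0.502367; α = atan2(R₂₃, R₁₃) mod 2π = 0.541232; γ = atan2(R₃₂, −R₃₁) mod 2π = 0.886025
Need the full column D^2_{m',1} for m'=−2..2 at α=0.5412, β=0.5024, γ=0.8860.
cos(β/2)=0.968619, sin(β/2)=0.248550
d^2_{-2,1}: single k=3 term ⇒ +0.029746;  D = +0.029174+0.005806i
d^2_{-1,1}: k∈[2..3] ⇒ +0.173882 -0.003816 = +0.170066;  D = +0.160057-0.057483i
d^2_{0,1}: k∈[1..2] ⇒ +0.553285 -0.036431 = +0.516854;  D = +0.326908-0.400336i
d^2_{1,1}: k∈[0..1] ⇒ +0.880262 -0.173882 = +0.706380;  D = +0.101046-0.699115i
d^2_{2,1}: single k=0 term ⇒ -0.451755;  D = +0.174961+0.416499i
Y_2^{m'}(θ=0.7526,φ=4.3184) and Σ D·Y over m':
  (+0.0292+0.0058i)·(-0.1273-0.1279i)  (+0.1601-0.0575i)·(-0.1480+0.3559i)  (+0.3269-0.4003i)·(+0.1887+0.0000i)  (+0.1010-0.6991i)·(+0.1480+0.3559i)  (+0.1750+0.4165i)·(-0.1273+0.1279i)
Y_2^1(R⁻¹ n̂) = +0.243711-0.112655i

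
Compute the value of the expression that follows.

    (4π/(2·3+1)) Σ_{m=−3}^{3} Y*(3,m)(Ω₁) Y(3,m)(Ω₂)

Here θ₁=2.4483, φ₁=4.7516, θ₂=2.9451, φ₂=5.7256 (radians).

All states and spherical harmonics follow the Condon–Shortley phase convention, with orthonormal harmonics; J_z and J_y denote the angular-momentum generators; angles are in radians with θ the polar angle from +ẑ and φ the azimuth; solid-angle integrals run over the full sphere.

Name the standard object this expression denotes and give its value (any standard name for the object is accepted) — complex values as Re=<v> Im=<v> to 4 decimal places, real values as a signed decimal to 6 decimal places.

This sum is the spherical-harmonic addition theorem: it equals the Legendre polynomial P_l(cos γ) of the angle γ between the two directions.
Term-by-term m-sum for l=3 (normalisation 4π/7 = 1.795196):
  [-3]  conj(Y_{3,-3})(Ω₁) = -0.012781+0.108146i ; Y_{3,-3}(Ω₂) = -0.000316+0.003089i ; Δ = -0.000330-0.000074i
  [-2]  conj(Y_{3,-2})(Ω₁) = +0.320050+0.025151i ; Y_{3,-2}(Ω₂) = -0.016810-0.034306i ; Δ = -0.004517-0.011402i
  [-1]  conj(Y_{3,-1})(Ω₁) = +0.015852-0.404071i ; Y_{3,-1}(Ω₂) = +0.203949+0.127181i ; Δ = +0.054623-0.080394i
  [+0]  conj(Y_{3,0})(Ω₁) = +0.012076-0.000000i ; Y_{3,0}(Ω₂) = -0.662241+0.000000i ; Δ = -0.007997+0.000000i
  [+1]  conj(Y_{3,1})(Ω₁) = -0.015852-0.404071i ; Y_{3,1}(Ω₂) = -0.203949+0.127181i ; Δ = +0.054623+0.080394i
  [+2]  conj(Y_{3,2})(Ω₁) = +0.320050-0.025151i ; Y_{3,2}(Ω₂) = -0.016810+0.034306i ; Δ = -0.004517+0.011402i
  [+3]  conj(Y_{3,3})(Ω₁) = +0.012781+0.108146i ; Y_{3,3}(Ω₂) = +0.000316+0.003089i ; Δ = -0.000330+0.000074i
Accumulated sum +0.091554-0.000000i; after 4π/(2l+1) scaling, +0.164358-0.000000i ⇒ P_3 = 0.164358

Legendre polynomial (addition theorem), +0.164358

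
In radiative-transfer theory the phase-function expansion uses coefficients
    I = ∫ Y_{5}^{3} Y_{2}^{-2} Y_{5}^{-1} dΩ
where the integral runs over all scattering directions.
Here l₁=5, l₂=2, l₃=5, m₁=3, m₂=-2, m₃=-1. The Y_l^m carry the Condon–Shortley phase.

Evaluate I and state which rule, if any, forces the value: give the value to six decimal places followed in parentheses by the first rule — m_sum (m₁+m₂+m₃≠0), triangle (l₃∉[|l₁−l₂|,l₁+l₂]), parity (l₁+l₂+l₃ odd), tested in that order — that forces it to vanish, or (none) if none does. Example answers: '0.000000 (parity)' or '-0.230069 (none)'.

0.171169 (none)

Rules hold: Σm=0, L=12 even, 3≤5≤7.
N = 11·5·11 = 605
Δ = 2!·8!·2!/13! = 1/38610
Racah Σ t=0..2: t=0:+1/2880 t=1:−1/576 t=2:+1/2880 = -1/960
⇒ 3j(5 2 5; 0 0 0)² = 10/429, sgn +1
Racah Σ t=0..0: t=0:+1/5760 = 1/5760
⇒ 3j(5 2 5; 3 -2 -1)² = 56/2145, sgn +1
4πI² = N·(3j₀)²·(3jₘ)² = 560/1521
I = +1·√(0.368179/4π) = 0.17116875
No selection rule forces the value: the integral is nonzero (none).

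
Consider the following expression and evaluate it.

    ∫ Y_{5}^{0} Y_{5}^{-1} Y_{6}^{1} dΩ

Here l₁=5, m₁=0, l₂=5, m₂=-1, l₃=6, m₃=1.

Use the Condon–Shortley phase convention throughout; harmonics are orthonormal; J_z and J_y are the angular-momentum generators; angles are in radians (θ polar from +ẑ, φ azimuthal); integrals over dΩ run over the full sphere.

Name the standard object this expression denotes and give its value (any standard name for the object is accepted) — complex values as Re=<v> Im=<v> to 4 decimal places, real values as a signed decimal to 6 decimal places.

Gaunt coefficient, -0.072607

This is a Gaunt coefficient — the integral of a triple product of spherical harmonics over the sphere.
Checks pass: Σm=0; 16 even; l₃=6∈[0,10].
(2·5+1)(2·5+1)(2·6+1) = 1573
Δ: 4! 6! 6! / 17! → 1/28588560
sum: t=0:+1/345600 t=1:−1/13824 t=2:+1/5184 t=3:−1/13824 t=4:+1/345600 = 7/129600
3j²(5 5 6; 0 0 0) = Δ·Π!·Σ² = 80/7293  (sign +1)
sum: t=0:+1/138240 t=1:−1/10368 t=2:+1/6912 t=3:−1/34560 t=4:+1/2073600 = 7/259200
3j²(5 5 6; 0 -1 1) = Δ·Π!·Σ² = 28/7293  (sign -1)
combine: 4πI² = 1573·80/7293·28/7293 = 2240/33813
take √, sign -1: I = -0.07260679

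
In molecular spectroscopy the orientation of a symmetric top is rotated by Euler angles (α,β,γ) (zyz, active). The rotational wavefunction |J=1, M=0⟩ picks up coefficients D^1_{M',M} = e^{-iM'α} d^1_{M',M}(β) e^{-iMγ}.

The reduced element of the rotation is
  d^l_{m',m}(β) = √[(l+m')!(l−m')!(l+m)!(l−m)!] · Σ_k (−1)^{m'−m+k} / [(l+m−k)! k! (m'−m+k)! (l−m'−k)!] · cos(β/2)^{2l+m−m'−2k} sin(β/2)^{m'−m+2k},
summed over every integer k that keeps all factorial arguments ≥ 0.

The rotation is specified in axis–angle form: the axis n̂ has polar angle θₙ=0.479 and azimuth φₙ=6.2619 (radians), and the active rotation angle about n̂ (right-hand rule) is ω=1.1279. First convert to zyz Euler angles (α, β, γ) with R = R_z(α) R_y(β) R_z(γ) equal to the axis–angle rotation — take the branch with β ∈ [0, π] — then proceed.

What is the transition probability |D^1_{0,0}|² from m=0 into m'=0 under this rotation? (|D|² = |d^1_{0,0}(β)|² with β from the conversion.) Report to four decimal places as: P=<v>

Axis–angle → zyz. n̂ = (sinθₙcosφₙ, sinθₙsinφₙ, cosθₙ) = (+0.460788, -0.009809, +0.887456), ω = 1.1279.
R = I cosω + sinω [n̂]ₓ + (1−cosω) n̂n̂ᵀ gives
  R = [+0.549890, -0.804412, +0.224816; +0.799246, +0.428613, -0.421303; +0.242542, +0.411353, +0.878614]
β = atan2(√(R₁₃²+R₂₃²), R₃₃) = 0.497845; α = atan2(R₂₃, R₁₃) mod 2π = 5.202570; γ = atan2(R₃₂, −R₃₁) mod 2π = 2.103548
First d^1_{0,0}(β=0.4978), then the phase factors e^{-i(0)α} and e^{-i(0)γ}:
With c≡cos(β/2)=0.969178 and s≡sin(β/2)=0.246360, N=[1·1·1·1]^{1/2}=1.000000
The bounds max(0,m−m')=0 and min(l+m,l−m')=1 give 2 terms
  k=0: (−1)^0·1.0000/(1)·0.9692^2·0.2464^0 = +0.939307
  k=1: (−1)^1·1.0000/(1)·0.9692^0·0.2464^2 = -0.060693
d^1_{0,0}(0.4978) = +0.939307 -0.060693 = +0.878614
|D^1_{0,0}|² = |d^1_{0,0}(β)|² = (+0.878614)² = 0.771962 (the z-rotation phases have unit modulus)

P=0.7720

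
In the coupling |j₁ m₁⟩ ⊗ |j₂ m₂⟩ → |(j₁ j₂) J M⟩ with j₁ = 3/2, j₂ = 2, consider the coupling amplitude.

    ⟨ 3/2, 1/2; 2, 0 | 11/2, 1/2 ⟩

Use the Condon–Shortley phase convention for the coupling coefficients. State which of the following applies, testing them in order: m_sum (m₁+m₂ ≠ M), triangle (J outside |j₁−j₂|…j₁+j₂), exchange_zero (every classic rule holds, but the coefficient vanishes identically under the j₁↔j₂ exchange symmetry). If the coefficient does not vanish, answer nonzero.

m-sum: m₁+m₂ = 1/2+0 = 1/2, M = 1/2  ✓
triangle: need |j₁−j₂| ≤ J ≤ j₁+j₂, i.e. J ∈ [1/2, 7/2]; J = 11/2 is outside ✗ ⇒ coefficient is 0

triangle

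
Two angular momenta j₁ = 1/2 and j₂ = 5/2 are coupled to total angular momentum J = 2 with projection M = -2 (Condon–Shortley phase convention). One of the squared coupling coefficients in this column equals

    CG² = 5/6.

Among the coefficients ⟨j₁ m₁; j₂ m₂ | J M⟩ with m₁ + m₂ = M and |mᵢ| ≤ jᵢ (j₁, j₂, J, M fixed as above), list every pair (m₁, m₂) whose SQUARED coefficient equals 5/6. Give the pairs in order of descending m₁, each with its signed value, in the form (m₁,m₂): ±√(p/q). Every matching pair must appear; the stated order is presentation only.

Admissible pairs with m₁+m₂ = M = -2: (-1/2,-3/2), (1/2,-5/2)
  (m₁,m₂)=(1/2,-5/2): CG² = 5/6, CG = +√(5/6)   ← matches the target
  (m₁,m₂)=(-1/2,-3/2): CG² = 1/6, CG = −√(1/6)
Pairs with CG² = 5/6: (1/2,-5/2): +√(5/6)

(1/2,-5/2): +√(5/6)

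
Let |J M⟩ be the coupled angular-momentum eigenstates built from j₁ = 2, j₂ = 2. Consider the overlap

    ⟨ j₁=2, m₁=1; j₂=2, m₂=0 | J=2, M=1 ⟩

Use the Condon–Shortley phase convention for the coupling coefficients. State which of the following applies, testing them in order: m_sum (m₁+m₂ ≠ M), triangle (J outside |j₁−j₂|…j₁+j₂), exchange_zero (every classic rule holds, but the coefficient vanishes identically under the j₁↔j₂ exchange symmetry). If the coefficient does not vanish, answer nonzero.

nonzero

m-sum: m₁+m₂ = 1+0 = 1, M = 1  ✓
triangle: |j₁−j₂| = 0 ≤ J = 2 ≤ j₁+j₂ = 4  ✓
exchange: j₁≠j₂ or m₁≠m₂ — the exchange symmetry imposes no constraint here
value check: CG = −√(1/14) = -0.267261 ≠ 0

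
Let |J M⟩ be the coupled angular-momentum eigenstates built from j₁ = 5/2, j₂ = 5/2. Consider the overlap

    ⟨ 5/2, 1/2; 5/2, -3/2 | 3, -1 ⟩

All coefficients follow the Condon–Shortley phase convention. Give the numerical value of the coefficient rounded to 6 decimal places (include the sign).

triangle: 2!×3!×3!/9! = 72/362880
(j±m)!: 3!×2!×1!×4!×2!×4! = 13824
prefactor² = (2J+1)×Δ×N² = 96/5
  k=0: +1/(0!×2!×2!×1!×1!×2!) = 1/8
  k=1: −1/(1!×1!×1!×0!×2!×3!) = -1/12
Σ = 1/24  ⇒  CG² = 96/5×(1/24)² = 1/30
CG = +√(1/30) = +0.182574

+√(1/30) = +0.182574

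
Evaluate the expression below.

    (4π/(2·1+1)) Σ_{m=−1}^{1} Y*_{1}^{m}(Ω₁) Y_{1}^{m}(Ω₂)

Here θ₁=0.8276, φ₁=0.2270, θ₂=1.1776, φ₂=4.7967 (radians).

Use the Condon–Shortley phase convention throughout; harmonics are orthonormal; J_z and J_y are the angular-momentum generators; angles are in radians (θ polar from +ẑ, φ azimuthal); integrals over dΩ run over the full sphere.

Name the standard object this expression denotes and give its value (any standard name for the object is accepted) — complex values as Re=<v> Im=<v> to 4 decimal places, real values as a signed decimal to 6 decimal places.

This sum is the spherical-harmonic addition theorem: it equals the Legendre polynomial P_l(cos γ) of the angle γ between the two directions.
Summing Y*_{l m}(θ₁,φ₁)·Y_{l m}(θ₂,φ₂) over m ∈ [−1, 1]; prefactor 4π/(2·1+1) = 4.188790:
  term(m=-1) = (-0.011545, 0.080358)   from Y*(Ω₁)=(0.247864, 0.057252), Y(Ω₂)=(0.026874, 0.317996)
  term(m=+0) = (0.061892, 0.000000)   from Y*(Ω₁)=(0.330610, -0.000000), Y(Ω₂)=(0.187205, 0.000000)
  term(m=+1) = (-0.011545, -0.080358)   from Y*(Ω₁)=(-0.247864, 0.057252), Y(Ω₂)=(-0.026874, 0.317996)
Σ over m = (0.038802, 0.000000); ×(4π/3) → (0.162535, 0.000000). Real part: 0.162535

Legendre polynomial (addition theorem), +0.162535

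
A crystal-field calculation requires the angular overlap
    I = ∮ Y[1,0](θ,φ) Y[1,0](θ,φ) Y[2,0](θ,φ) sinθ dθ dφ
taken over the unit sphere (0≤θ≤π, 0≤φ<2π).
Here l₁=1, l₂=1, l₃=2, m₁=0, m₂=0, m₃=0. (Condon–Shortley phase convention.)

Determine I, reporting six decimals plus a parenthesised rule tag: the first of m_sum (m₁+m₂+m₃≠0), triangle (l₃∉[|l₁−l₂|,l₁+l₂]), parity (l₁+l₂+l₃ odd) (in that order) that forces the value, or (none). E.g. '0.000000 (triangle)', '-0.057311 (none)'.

Checks pass: Σm=0; 4 even; l₃=2∈[0,2].
(2·1+1)(2·1+1)(2·2+1) = 45
Δ: 0! 2! 2! / 5! → 1/30
sum: t=0:+1/1 = 1/1
3j²(1 1 2; 0 0 0) = Δ·Π!·Σ² = 2/15  (sign +1)
(m-triple is (0,0,0) — same symbol as above.)
combine: 4πI² = 45·2/15·2/15 = 4/5
take √, sign +1: I = 0.25231325
No selection rule forces the value: the integral is nonzero (none).

0.252313 (none)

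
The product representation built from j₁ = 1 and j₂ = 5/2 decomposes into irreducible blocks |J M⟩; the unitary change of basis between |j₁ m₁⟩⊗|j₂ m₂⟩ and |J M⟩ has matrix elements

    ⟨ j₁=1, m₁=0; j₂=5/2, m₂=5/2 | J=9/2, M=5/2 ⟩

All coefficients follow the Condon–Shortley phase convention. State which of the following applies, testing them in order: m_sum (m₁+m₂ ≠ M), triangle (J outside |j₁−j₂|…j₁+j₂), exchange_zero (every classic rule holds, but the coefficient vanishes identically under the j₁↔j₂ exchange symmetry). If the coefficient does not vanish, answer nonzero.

triangle

m-sum: m₁+m₂ = 0+5/2 = 5/2, M = 5/2  ✓
triangle: need |j₁−j₂| ≤ J ≤ j₁+j₂, i.e. J ∈ [3/2, 7/2]; J = 9/2 is outside ✗ ⇒ coefficient is 0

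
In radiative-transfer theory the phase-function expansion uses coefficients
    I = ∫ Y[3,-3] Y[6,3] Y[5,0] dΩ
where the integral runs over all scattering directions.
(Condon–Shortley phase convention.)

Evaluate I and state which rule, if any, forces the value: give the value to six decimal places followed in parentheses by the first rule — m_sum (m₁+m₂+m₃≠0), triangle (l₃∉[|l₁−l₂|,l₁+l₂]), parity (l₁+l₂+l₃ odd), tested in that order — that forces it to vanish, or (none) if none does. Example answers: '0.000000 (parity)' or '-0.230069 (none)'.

Rules hold: Σm=0, L=14 even, 3≤5≤9.
N = 7·13·11 = 1001
Δ = 4!·2!·8!/15! = 1/675675
Racah Σ t=1..3: t=1:−1/8640 t=2:+1/2304 t=3:−1/8640 = 7/34560
⇒ 3j(3 6 5; 0 0 0)² = 7/429, sgn -1
Racah Σ t=4..4: t=4:+1/34560 = 1/34560
⇒ 3j(3 6 5; -3 3 0)² = 4/143, sgn -1
4πI² = N·(3j₀)²·(3jₘ)² = 196/429
I = +1·√(0.456876/4π) = 0.19067531
No selection rule forces the value: the integral is nonzero (none).

0.190675 (none)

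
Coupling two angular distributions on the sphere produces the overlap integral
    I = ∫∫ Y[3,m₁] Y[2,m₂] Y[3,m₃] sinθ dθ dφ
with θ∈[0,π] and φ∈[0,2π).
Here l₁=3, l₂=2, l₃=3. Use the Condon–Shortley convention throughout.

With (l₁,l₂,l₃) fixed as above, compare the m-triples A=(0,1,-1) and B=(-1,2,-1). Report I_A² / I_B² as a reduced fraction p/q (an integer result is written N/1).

1/12

l's match ⇒ only the (l;m) 3-j factors differ between A and B.
A: triangle coeff Δ(3,2,3) = 1/3780; Σ_t [1,2]: t=1:−1/8 t=2:+1/12 = -1/24; (3j)²=1/210 [(3 2 3; 0 1 -1)], sign=-1
B: triangle coeff Δ(3,2,3) = 1/3780; Σ_t [2,2]: t=2:+1/16 = 1/16; (3j)²=2/35 [(3 2 3; -1 2 -1)], sign=+1
I_A²/I_B² = (1/210)/(2/35) = 1/12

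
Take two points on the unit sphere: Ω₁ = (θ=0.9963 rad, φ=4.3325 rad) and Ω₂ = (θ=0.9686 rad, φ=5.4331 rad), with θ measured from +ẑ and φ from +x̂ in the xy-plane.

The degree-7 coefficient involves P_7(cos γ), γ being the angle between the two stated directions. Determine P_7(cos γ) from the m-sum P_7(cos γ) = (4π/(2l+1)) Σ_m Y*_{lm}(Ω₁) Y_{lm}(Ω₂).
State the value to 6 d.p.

Summing Y*_{l m}(θ₁,φ₁)·Y_{l m}(θ₂,φ₂) over m ∈ [−7, 7]; prefactor 4π/(2·7+1) = 0.837758:
  [-7]  conj(Y_{7,-7})(Ω₁) = 0.06814 - 0.13014j ; Y_{7,-7}(Ω₂) = 0.12200 - 0.04214j ; Δ = 0.00283 - 0.01875j
  [-6]  conj(Y_{7,-6})(Ω₁) = 0.23153 + 0.27017j ; Y_{7,-6}(Ω₂) = 0.12563 - 0.30727j ; Δ = 0.11210 - 0.03720j
  [-5]  conj(Y_{7,-5})(Ω₁) = -0.41101 + 0.14016j ; Y_{7,-5}(Ω₂) = -0.19713 - 0.39592j ; Δ = 0.13652 + 0.13510j
  [-4]  conj(Y_{7,-4})(Ω₁) = 0.00851 - 0.16591j ; Y_{7,-4}(Ω₂) = -0.21710 - 0.05746j ; Δ = -0.01138 + 0.03553j
  [-3]  conj(Y_{7,-3})(Ω₁) = -0.23902 - 0.10995j ; Y_{7,-3}(Ω₂) = 0.17757 - 0.11924j ; Δ = -0.05555 + 0.00898j
  [-2]  conj(Y_{7,-2})(Ω₁) = 0.21775 - 0.20687j ; Y_{7,-2}(Ω₂) = 0.04327 - 0.33262j ; Δ = -0.05939 - 0.08138j
  [-1]  conj(Y_{7,-1})(Ω₁) = -0.05463 - 0.13683j ; Y_{7,-1}(Ω₂) = 0.05301 + 0.06035j ; Δ = 0.00536 - 0.01055j
  [+0]  conj(Y_{7,0})(Ω₁) = 0.32043 + 0.00000j ; Y_{7,0}(Ω₂) = 0.34413 + 0.00000j ; Δ = 0.11027 + 0.00000j
  [+1]  conj(Y_{7,1})(Ω₁) = 0.05463 - 0.13683j ; Y_{7,1}(Ω₂) = -0.05301 + 0.06035j ; Δ = 0.00536 + 0.01055j
  [+2]  conj(Y_{7,2})(Ω₁) = 0.21775 + 0.20687j ; Y_{7,2}(Ω₂) = 0.04327 + 0.33262j ; Δ = -0.05939 + 0.08138j
  [+3]  conj(Y_{7,3})(Ω₁) = 0.23902 - 0.10995j ; Y_{7,3}(Ω₂) = -0.17757 - 0.11924j ; Δ = -0.05555 - 0.00898j
  [+4]  conj(Y_{7,4})(Ω₁) = 0.00851 + 0.16591j ; Y_{7,4}(Ω₂) = -0.21710 + 0.05746j ; Δ = -0.01138 - 0.03553j
  [+5]  conj(Y_{7,5})(Ω₁) = 0.41101 + 0.14016j ; Y_{7,5}(Ω₂) = 0.19713 - 0.39592j ; Δ = 0.13652 - 0.13510j
  [+6]  conj(Y_{7,6})(Ω₁) = 0.23153 - 0.27017j ; Y_{7,6}(Ω₂) = 0.12563 + 0.30727j ; Δ = 0.11210 + 0.03720j
  [+7]  conj(Y_{7,7})(Ω₁) = -0.06814 - 0.13014j ; Y_{7,7}(Ω₂) = -0.12200 - 0.04214j ; Δ = 0.00283 + 0.01875j
Total Σ_m = 0.37125 - 0.00000j. Multiply by 0.837758: 0.31102 - 0.00000j. P_7(cos γ) = 0.311017

0.311017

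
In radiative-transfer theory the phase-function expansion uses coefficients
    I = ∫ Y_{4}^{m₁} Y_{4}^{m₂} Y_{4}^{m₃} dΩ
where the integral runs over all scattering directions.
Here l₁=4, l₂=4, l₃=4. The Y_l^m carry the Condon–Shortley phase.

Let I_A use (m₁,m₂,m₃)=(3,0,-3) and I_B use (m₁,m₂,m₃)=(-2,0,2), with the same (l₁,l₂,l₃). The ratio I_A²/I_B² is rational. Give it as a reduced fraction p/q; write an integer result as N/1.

441/121

l's match ⇒ only the (l;m) 3-j factors differ between A and B.
A: triangle coeff Δ(4,4,4) = 1/450450; Σ_t [0,1]: t=0:+1/3456 t=1:−1/864 = -1/1152; (3j)²=7/286 [(4 4 4; 3 0 -3)], sign=+1
B: triangle coeff Δ(4,4,4) = 1/450450; Σ_t [2,4]: t=2:+1/384 t=3:−1/216 t=4:+1/2304 = -11/6912; (3j)²=11/1638 [(4 4 4; -2 0 2)], sign=-1
I_A²/I_B² = (7/286)/(11/1638) = 441/121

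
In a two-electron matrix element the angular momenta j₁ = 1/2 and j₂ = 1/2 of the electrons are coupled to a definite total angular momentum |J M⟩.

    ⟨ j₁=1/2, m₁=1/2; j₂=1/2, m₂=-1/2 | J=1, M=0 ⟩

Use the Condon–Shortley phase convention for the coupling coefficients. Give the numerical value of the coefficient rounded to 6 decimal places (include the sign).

triangle: 0!·1!·1!/3! = 1/6
(j±m)!: 1!·0!·0!·1!·1!·1! = 1
prefactor² = (2J+1)·Δ·N² = 1/2
  k=0: +1/(0!·0!·0!·0!·1!·1!) = 1
Σ = 1  ⇒  CG² = 1/2·1² = 1/2
CG = +√(1/2) = +0.707107

+0.707107  (= +√(1/2))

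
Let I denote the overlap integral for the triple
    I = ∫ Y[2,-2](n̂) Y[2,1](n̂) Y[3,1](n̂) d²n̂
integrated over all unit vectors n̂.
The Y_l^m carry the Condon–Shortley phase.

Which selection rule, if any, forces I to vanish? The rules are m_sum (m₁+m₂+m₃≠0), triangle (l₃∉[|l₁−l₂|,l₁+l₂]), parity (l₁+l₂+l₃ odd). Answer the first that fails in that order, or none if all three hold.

azimuthal sum: -2 + 1 + 1 = 0  ✓
0 ≤ 3 ≤ 4 (triangle on l)  ✓
L = 2 + 2 + 3 = 7 (odd)  ✗

parity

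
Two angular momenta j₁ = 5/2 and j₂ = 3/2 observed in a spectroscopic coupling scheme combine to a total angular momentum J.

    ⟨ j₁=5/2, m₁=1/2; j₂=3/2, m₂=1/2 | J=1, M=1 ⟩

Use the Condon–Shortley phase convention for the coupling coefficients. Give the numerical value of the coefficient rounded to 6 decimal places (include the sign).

+0.387298  (= +√(3/20))

√[3·3!2!0!/6! · 3!2!2!1!2!0!] = √(12/5)
  +(−1)^2/∏(2,1,0,0,2,0)! = 1/4  (running 1/4)
⟨..|..⟩ = √(12/5)·(1/4) = +0.387298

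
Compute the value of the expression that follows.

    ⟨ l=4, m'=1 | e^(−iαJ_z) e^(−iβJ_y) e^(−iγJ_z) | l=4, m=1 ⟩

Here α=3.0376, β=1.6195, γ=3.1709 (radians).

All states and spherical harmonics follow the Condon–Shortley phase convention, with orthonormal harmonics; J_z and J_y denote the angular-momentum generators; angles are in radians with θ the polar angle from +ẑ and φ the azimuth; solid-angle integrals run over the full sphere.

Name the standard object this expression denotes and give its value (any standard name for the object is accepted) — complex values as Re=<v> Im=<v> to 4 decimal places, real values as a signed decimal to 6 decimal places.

This is a Wigner D-matrix element — the rotation-matrix element ⟨l m'| R(α,β,γ) |l m⟩ in the angular-momentum basis.
Split into d^4_{1,1}(β=1.6195) × two z-phases.
c=cos(1.619500/2)=0.689679, s=sin(1.619500/2)=0.724115; N=√[120·6·120·6]=720.000000
The bounds max(0,m−m')=0 and min(l+m,l−m')=3 give 4 terms
  k=0: (−1)^0·720.0000/(720)·0.6897^8·0.7241^0 = +0.051189
  k=1: (−1)^1·720.0000/(48)·0.6897^6·0.7241^2 = -0.846428
  k=2: (−1)^2·720.0000/(24)·0.6897^4·0.7241^4 = +1.866122
  k=3: (−1)^3·720.0000/(72)·0.6897^2·0.7241^6 = -0.685708
d^4_{1,1}(1.6195) = +0.051189 -0.846428 +1.866122 -0.685708 = +0.385176
Phases: e^{-i·(1)·3.0376}=-0.994598-0.103805i, e^{-i·(1)·3.1709}=-0.999571+0.029303i ⇒ D=+0.384102+0.028740i

Wigner D-matrix element, Re=0.3841 Im=0.0287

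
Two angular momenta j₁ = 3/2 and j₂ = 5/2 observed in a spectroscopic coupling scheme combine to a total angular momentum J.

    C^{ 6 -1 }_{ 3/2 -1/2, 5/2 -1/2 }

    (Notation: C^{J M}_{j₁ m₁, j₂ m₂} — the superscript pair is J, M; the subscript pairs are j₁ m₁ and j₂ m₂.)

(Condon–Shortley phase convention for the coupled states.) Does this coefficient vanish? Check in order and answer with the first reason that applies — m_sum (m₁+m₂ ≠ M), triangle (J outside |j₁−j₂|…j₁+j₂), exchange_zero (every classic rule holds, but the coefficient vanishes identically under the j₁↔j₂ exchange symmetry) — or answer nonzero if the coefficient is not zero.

triangle

m-sum: m₁+m₂ = -1/2+(-1/2) = -1, M = -1  ✓
triangle: need |j₁−j₂| ≤ J ≤ j₁+j₂, i.e. J ∈ [1, 4]; J = 6 is outside ✗ ⇒ coefficient is 0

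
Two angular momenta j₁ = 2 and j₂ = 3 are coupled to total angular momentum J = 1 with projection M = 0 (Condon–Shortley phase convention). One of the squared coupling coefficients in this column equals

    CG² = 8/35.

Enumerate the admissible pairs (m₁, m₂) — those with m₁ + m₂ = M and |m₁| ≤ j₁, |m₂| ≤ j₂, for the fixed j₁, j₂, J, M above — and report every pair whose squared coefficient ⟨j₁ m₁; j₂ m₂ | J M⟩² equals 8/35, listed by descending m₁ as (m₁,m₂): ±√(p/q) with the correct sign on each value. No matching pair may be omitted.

Admissible pairs with m₁+m₂ = M = 0: (-2,2), (-1,1), (0,0), (1,-1), (2,-2)
  (m₁,m₂)=(2,-2): CG² = 1/7, CG = +√(1/7)
  (m₁,m₂)=(1,-1): CG² = 8/35, CG = −√(8/35)   ← matches the target
  (m₁,m₂)=(0,0): CG² = 9/35, CG = +√(9/35)
  (m₁,m₂)=(-1,1): CG² = 8/35, CG = −√(8/35)   ← matches the target
  (m₁,m₂)=(-2,2): CG² = 1/7, CG = +√(1/7)
Pairs with CG² = 8/35: (1,-1): −√(8/35); (-1,1): −√(8/35)

(1,-1): −√(8/35); (-1,1): −√(8/35)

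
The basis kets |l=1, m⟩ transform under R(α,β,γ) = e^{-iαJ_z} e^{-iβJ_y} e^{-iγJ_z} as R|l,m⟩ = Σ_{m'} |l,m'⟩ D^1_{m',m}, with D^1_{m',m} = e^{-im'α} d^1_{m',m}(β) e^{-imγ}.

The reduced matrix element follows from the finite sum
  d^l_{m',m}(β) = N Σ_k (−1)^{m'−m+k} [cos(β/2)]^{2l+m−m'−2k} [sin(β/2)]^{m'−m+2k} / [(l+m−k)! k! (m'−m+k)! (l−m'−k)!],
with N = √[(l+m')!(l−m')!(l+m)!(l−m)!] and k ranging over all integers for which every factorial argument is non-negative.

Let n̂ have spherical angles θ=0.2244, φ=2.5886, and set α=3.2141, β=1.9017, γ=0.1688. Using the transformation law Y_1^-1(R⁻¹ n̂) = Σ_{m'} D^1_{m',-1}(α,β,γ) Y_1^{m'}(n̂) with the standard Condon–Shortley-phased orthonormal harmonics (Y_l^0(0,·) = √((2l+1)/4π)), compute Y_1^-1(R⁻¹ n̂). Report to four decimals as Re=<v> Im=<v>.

Need the full column D^1_{m',-1} for m'=−1..1 at α=3.2141, β=1.9017, γ=0.1688.
cos(β/2)=0.580991, sin(β/2)=0.813910
d^1_{-1,-1}: single k=0 term ⇒ +0.337551;  D = -0.327771-0.080665i
d^1_{0,-1}: single k=0 term ⇒ -0.668746;  D = -0.659241-0.112349i
d^1_{1,-1}: single k=0 term ⇒ +0.662449;  D = -0.659380-0.063690i
Y_1^{m'}(θ=0.2244,φ=2.5886) and Σ D·Y over m':
  (-0.3278-0.0807i)·(-0.0654-0.0404i)  (-0.6592-0.1123i)·(+0.4764+0.0000i)  (-0.6594-0.0637i)·(+0.0654-0.0404i)
Y_1^-1(R⁻¹ n̂) = -0.341554-0.012546i

Re=-0.3416 Im=-0.0125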